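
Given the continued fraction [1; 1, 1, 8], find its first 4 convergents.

1/1, 2/1, 3/2, 26/17

Using the convergent recurrence p_i = a_i*p_{i-1} + p_{i-2}, q_i = a_i*q_{i-1} + q_{i-2} with p_{-2}=0, p_{-1}=1, q_{-2}=1, q_{-1}=0:
  i=0: a_0=1, p_0 = 1*1 + 0 = 1, q_0 = 1*0 + 1 = 1.
  i=1: a_1=1, p_1 = 1*1 + 1 = 2, q_1 = 1*1 + 0 = 1.
  i=2: a_2=1, p_2 = 1*2 + 1 = 3, q_2 = 1*1 + 1 = 2.
  i=3: a_3=8, p_3 = 8*3 + 2 = 26, q_3 = 8*2 + 1 = 17.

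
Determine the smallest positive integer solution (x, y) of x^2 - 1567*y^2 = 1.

(x, y) = (2634128, 66543)

First expand sqrt(1567) as a continued fraction. With x_i = (sqrt(1567) + m_i)/d_i and (m_0, d_0) = (0, 1): a_0 = floor(sqrt(1567)) = 39, since 39^2 = 1521 <= 1567 < 1600 = 40^2.
Iterate m_{i+1} = d_i*a_i - m_i, d_{i+1} = (1567 - m_{i+1}^2)/d_i, a_{i+1} = floor((a_0 + m_{i+1})/d_{i+1}):
  m_1 = 1*39 - 0 = 39, d_1 = (1567 - 39^2)/1 = 46/1 = 46, a_1 = floor((39 + 39)/46) = 1.
  m_2 = 46*1 - 39 = 7, d_2 = (1567 - 7^2)/46 = 1518/46 = 33, a_2 = floor((39 + 7)/33) = 1.
  m_3 = 33*1 - 7 = 26, d_3 = (1567 - 26^2)/33 = 891/33 = 27, a_3 = floor((39 + 26)/27) = 2.
  m_4 = 27*2 - 26 = 28, d_4 = (1567 - 28^2)/27 = 783/27 = 29, a_4 = floor((39 + 28)/29) = 2.
  m_5 = 29*2 - 28 = 30, d_5 = (1567 - 30^2)/29 = 667/29 = 23, a_5 = floor((39 + 30)/23) = 3.
  m_6 = 23*3 - 30 = 39, d_6 = (1567 - 39^2)/23 = 46/23 = 2, a_6 = floor((39 + 39)/2) = 39.
  m_7 = 2*39 - 39 = 39, d_7 = (1567 - 39^2)/2 = 46/2 = 23, a_7 = floor((39 + 39)/23) = 3.
  m_8 = 23*3 - 39 = 30, d_8 = (1567 - 30^2)/23 = 667/23 = 29, a_8 = floor((39 + 30)/29) = 2.
  m_9 = 29*2 - 30 = 28, d_9 = (1567 - 28^2)/29 = 783/29 = 27, a_9 = floor((39 + 28)/27) = 2.
  m_10 = 27*2 - 28 = 26, d_10 = (1567 - 26^2)/27 = 891/27 = 33, a_10 = floor((39 + 26)/33) = 1.
  m_11 = 33*1 - 26 = 7, d_11 = (1567 - 7^2)/33 = 1518/33 = 46, a_11 = floor((39 + 7)/46) = 1.
  m_12 = 46*1 - 7 = 39, d_12 = (1567 - 39^2)/46 = 46/46 = 1, a_12 = floor((39 + 39)/1) = 78.
  m_13 = 1*78 - 39 = 39, d_13 = (1567 - 39^2)/1 = 46/1 = 46: (m_13, d_13) = (m_1, d_1) = (39, 46), so from here the quotients repeat a_1, ..., a_12; the period length is 12.
So sqrt(1567) = [39; (1, 1, 2, 2, 3, 39, 3, 2, 2, 1, 1, 78)] with period length k = 12.
k is even, so the fundamental solution of x^2 - 1567y^2 = 1 is (p_{k-1}, q_{k-1}) = (p_11, q_11); compute convergents through index 11.
Convergents (p_i = a_i*p_{i-1} + p_{i-2}, q_i = a_i*q_{i-1} + q_{i-2} with p_{-2}=0, p_{-1}=1, q_{-2}=1, q_{-1}=0):
  i=0: a_0=39, p_0 = 39*1 + 0 = 39, q_0 = 39*0 + 1 = 1.
  i=1: a_1=1, p_1 = 1*39 + 1 = 40, q_1 = 1*1 + 0 = 1.
  i=2: a_2=1, p_2 = 1*40 + 39 = 79, q_2 = 1*1 + 1 = 2.
  i=3: a_3=2, p_3 = 2*79 + 40 = 198, q_3 = 2*2 + 1 = 5.
  i=4: a_4=2, p_4 = 2*198 + 79 = 475, q_4 = 2*5 + 2 = 12.
  i=5: a_5=3, p_5 = 3*475 + 198 = 1623, q_5 = 3*12 + 5 = 41.
  i=6: a_6=39, p_6 = 39*1623 + 475 = 63772, q_6 = 39*41 + 12 = 1611.
  i=7: a_7=3, p_7 = 3*63772 + 1623 = 192939, q_7 = 3*1611 + 41 = 4874.
  i=8: a_8=2, p_8 = 2*192939 + 63772 = 449650, q_8 = 2*4874 + 1611 = 11359.
  i=9: a_9=2, p_9 = 2*449650 + 192939 = 1092239, q_9 = 2*11359 + 4874 = 27592.
  i=10: a_10=1, p_10 = 1*1092239 + 449650 = 1541889, q_10 = 1*27592 + 11359 = 38951.
  i=11: a_11=1, p_11 = 1*1541889 + 1092239 = 2634128, q_11 = 1*38951 + 27592 = 66543.
Check: 2634128^2 - 1567*66543^2 = 6938630320384 - 6938630320383 = 1, so (x, y) = (2634128, 66543) solves the equation, and by the theorem it is the least positive solution.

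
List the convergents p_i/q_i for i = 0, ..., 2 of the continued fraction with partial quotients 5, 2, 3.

Using the convergent recurrence p_i = a_i*p_{i-1} + p_{i-2}, q_i = a_i*q_{i-1} + q_{i-2} with p_{-2}=0, p_{-1}=1, q_{-2}=1, q_{-1}=0:
  i=0: a_0=5, p_0 = 5*1 + 0 = 5, q_0 = 5*0 + 1 = 1.
  i=1: a_1=2, p_1 = 2*5 + 1 = 11, q_1 = 2*1 + 0 = 2.
  i=2: a_2=3, p_2 = 3*11 + 5 = 38, q_2 = 3*2 + 1 = 7.

5/1, 11/2, 38/7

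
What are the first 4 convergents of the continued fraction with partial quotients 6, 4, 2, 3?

6/1, 25/4, 56/9, 193/31

Using the convergent recurrence p_i = a_i*p_{i-1} + p_{i-2}, q_i = a_i*q_{i-1} + q_{i-2} with p_{-2}=0, p_{-1}=1, q_{-2}=1, q_{-1}=0:
  i=0: a_0=6, p_0 = 6*1 + 0 = 6, q_0 = 6*0 + 1 = 1.
  i=1: a_1=4, p_1 = 4*6 + 1 = 25, q_1 = 4*1 + 0 = 4.
  i=2: a_2=2, p_2 = 2*25 + 6 = 56, q_2 = 2*4 + 1 = 9.
  i=3: a_3=3, p_3 = 3*56 + 25 = 193, q_3 = 3*9 + 4 = 31.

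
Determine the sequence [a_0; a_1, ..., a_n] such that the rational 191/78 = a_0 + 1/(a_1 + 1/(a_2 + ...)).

Run the Euclidean algorithm on 191 and 78; the successive quotients are the partial quotients a_0, a_1, ... (each step inverts the fractional part left over by the previous one):
  191 = 2*78 + 35, so a_0 = 2.
  78 = 2*35 + 8, so a_1 = 2.
  35 = 4*8 + 3, so a_2 = 4.
  8 = 2*3 + 2, so a_3 = 2.
  3 = 1*2 + 1, so a_4 = 1.
  2 = 2*1 + 0, so a_5 = 2.
The remainder reaches 0 after 6 divisions, so the expansion has 6 partial quotients, read off in order.

[2; 2, 4, 2, 1, 2]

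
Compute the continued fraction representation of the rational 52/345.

[0; 6, 1, 1, 1, 2, 1, 4]

Run the Euclidean algorithm on 52 and 345; the successive quotients are the partial quotients a_0, a_1, ... (each step inverts the fractional part left over by the previous one):
  52 = 0*345 + 52, so a_0 = 0.
  345 = 6*52 + 33, so a_1 = 6.
  52 = 1*33 + 19, so a_2 = 1.
  33 = 1*19 + 14, so a_3 = 1.
  19 = 1*14 + 5, so a_4 = 1.
  14 = 2*5 + 4, so a_5 = 2.
  5 = 1*4 + 1, so a_6 = 1.
  4 = 4*1 + 0, so a_7 = 4.
The remainder reaches 0 after 8 divisions, so the expansion has 8 partial quotients, read off in order.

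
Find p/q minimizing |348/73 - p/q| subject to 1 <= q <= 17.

62/13

Expand x = 348/73 as a continued fraction with the Euclidean algorithm:
  348 = 4*73 + 56, so a_0 = 4.
  73 = 1*56 + 17, so a_1 = 1.
  56 = 3*17 + 5, so a_2 = 3.
  17 = 3*5 + 2, so a_3 = 3.
  5 = 2*2 + 1, so a_4 = 2.
  2 = 2*1 + 0, so a_5 = 2.
so x = [4; 1, 3, 3, 2, 2].
Convergents (p_i = a_i*p_{i-1} + p_{i-2}, q_i = a_i*q_{i-1} + q_{i-2} with p_{-2}=0, p_{-1}=1, q_{-2}=1, q_{-1}=0), until the denominator exceeds 17:
  i=0: a_0=4, p_0 = 4*1 + 0 = 4, q_0 = 4*0 + 1 = 1.
  i=1: a_1=1, p_1 = 1*4 + 1 = 5, q_1 = 1*1 + 0 = 1.
  i=2: a_2=3, p_2 = 3*5 + 4 = 19, q_2 = 3*1 + 1 = 4.
  i=3: a_3=3, p_3 = 3*19 + 5 = 62, q_3 = 3*4 + 1 = 13.
  i=4: a_4=2, p_4 = 2*62 + 19 = 143, q_4 = 2*13 + 4 = 30.
q_4 = 30 > 17, so the last convergent with denominator <= 17 is p_3/q_3 = 62/13.
The closest fraction with denominator <= 17 is either p_3/q_3 or the intermediate fraction (k*p_3 + p_2)/(k*q_3 + q_2) with the largest k >= 1 whose denominator stays <= 17; these approach x as k grows, and every other convergent or intermediate fraction in range is farther away.
Largest k: floor((17 - q_2)/q_3) = floor((17 - 4)/13) = 1.
That gives (1*62 + 19)/(1*13 + 4) = 81/17.
Compare the errors: |x - 62/13| = |348*13 - 62*73|/(73*13) = 2/949, and |x - 81/17| = |348*17 - 81*73|/(73*17) = 3/1241.
Cross-multiplying, 2*1241 = 2482 < 2847 = 3*949, so 2/949 is smaller: the convergent 62/13 is closer to x than 81/17.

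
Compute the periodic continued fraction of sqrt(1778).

[42; (6, 84)]

Write x_i = (sqrt(1778) + m_i)/d_i with (m_0, d_0) = (0, 1). a_0 = floor(sqrt(1778)) = 42, since 42^2 = 1764 <= 1778 < 1849 = 43^2.
Iterate m_{i+1} = d_i*a_i - m_i, d_{i+1} = (1778 - m_{i+1}^2)/d_i, a_{i+1} = floor((a_0 + m_{i+1})/d_{i+1}):
  m_1 = 1*42 - 0 = 42, d_1 = (1778 - 42^2)/1 = 14/1 = 14, a_1 = floor((42 + 42)/14) = 6.
  m_2 = 14*6 - 42 = 42, d_2 = (1778 - 42^2)/14 = 14/14 = 1, a_2 = floor((42 + 42)/1) = 84.
  m_3 = 1*84 - 42 = 42, d_3 = (1778 - 42^2)/1 = 14/1 = 14: (m_3, d_3) = (m_1, d_1) = (42, 14), so from here the quotients repeat a_1, a_2; the period length is 2.
Hence the expansion of sqrt(1778) is a_0 = 42 followed by the repeating block 6, 84 (period 2).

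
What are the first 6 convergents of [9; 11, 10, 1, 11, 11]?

9/1, 100/11, 1009/111, 1109/122, 13208/1453, 146397/16105

Using the convergent recurrence p_i = a_i*p_{i-1} + p_{i-2}, q_i = a_i*q_{i-1} + q_{i-2} with p_{-2}=0, p_{-1}=1, q_{-2}=1, q_{-1}=0:
  i=0: a_0=9, p_0 = 9*1 + 0 = 9, q_0 = 9*0 + 1 = 1.
  i=1: a_1=11, p_1 = 11*9 + 1 = 100, q_1 = 11*1 + 0 = 11.
  i=2: a_2=10, p_2 = 10*100 + 9 = 1009, q_2 = 10*11 + 1 = 111.
  i=3: a_3=1, p_3 = 1*1009 + 100 = 1109, q_3 = 1*111 + 11 = 122.
  i=4: a_4=11, p_4 = 11*1109 + 1009 = 13208, q_4 = 11*122 + 111 = 1453.
  i=5: a_5=11, p_5 = 11*13208 + 1109 = 146397, q_5 = 11*1453 + 122 = 16105.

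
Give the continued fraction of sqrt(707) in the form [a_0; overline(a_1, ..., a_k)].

Write x_i = (sqrt(707) + m_i)/d_i with (m_0, d_0) = (0, 1). a_0 = floor(sqrt(707)) = 26, since 26^2 = 676 <= 707 < 729 = 27^2.
Iterate m_{i+1} = d_i*a_i - m_i, d_{i+1} = (707 - m_{i+1}^2)/d_i, a_{i+1} = floor((a_0 + m_{i+1})/d_{i+1}):
  m_1 = 1*26 - 0 = 26, d_1 = (707 - 26^2)/1 = 31/1 = 31, a_1 = floor((26 + 26)/31) = 1.
  m_2 = 31*1 - 26 = 5, d_2 = (707 - 5^2)/31 = 682/31 = 22, a_2 = floor((26 + 5)/22) = 1.
  m_3 = 22*1 - 5 = 17, d_3 = (707 - 17^2)/22 = 418/22 = 19, a_3 = floor((26 + 17)/19) = 2.
  m_4 = 19*2 - 17 = 21, d_4 = (707 - 21^2)/19 = 266/19 = 14, a_4 = floor((26 + 21)/14) = 3.
  m_5 = 14*3 - 21 = 21, d_5 = (707 - 21^2)/14 = 266/14 = 19, a_5 = floor((26 + 21)/19) = 2.
  m_6 = 19*2 - 21 = 17, d_6 = (707 - 17^2)/19 = 418/19 = 22, a_6 = floor((26 + 17)/22) = 1.
  m_7 = 22*1 - 17 = 5, d_7 = (707 - 5^2)/22 = 682/22 = 31, a_7 = floor((26 + 5)/31) = 1.
  m_8 = 31*1 - 5 = 26, d_8 = (707 - 26^2)/31 = 31/31 = 1, a_8 = floor((26 + 26)/1) = 52.
  m_9 = 1*52 - 26 = 26, d_9 = (707 - 26^2)/1 = 31/1 = 31: (m_9, d_9) = (m_1, d_1) = (26, 31), so from here the quotients repeat a_1, ..., a_8; the period length is 8.
Hence the expansion of sqrt(707) is a_0 = 26 followed by the repeating block 1, 1, 2, 3, 2, 1, 1, 52 (period 8).

[26; overline(1, 1, 2, 3, 2, 1, 1, 52)]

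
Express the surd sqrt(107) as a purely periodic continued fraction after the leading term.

Write x_i = (sqrt(107) + m_i)/d_i with (m_0, d_0) = (0, 1). a_0 = floor(sqrt(107)) = 10, since 10^2 = 100 <= 107 < 121 = 11^2.
Iterate m_{i+1} = d_i*a_i - m_i, d_{i+1} = (107 - m_{i+1}^2)/d_i, a_{i+1} = floor((a_0 + m_{i+1})/d_{i+1}):
  m_1 = 1*10 - 0 = 10, d_1 = (107 - 10^2)/1 = 7/1 = 7, a_1 = floor((10 + 10)/7) = 2.
  m_2 = 7*2 - 10 = 4, d_2 = (107 - 4^2)/7 = 91/7 = 13, a_2 = floor((10 + 4)/13) = 1.
  m_3 = 13*1 - 4 = 9, d_3 = (107 - 9^2)/13 = 26/13 = 2, a_3 = floor((10 + 9)/2) = 9.
  m_4 = 2*9 - 9 = 9, d_4 = (107 - 9^2)/2 = 26/2 = 13, a_4 = floor((10 + 9)/13) = 1.
  m_5 = 13*1 - 9 = 4, d_5 = (107 - 4^2)/13 = 91/13 = 7, a_5 = floor((10 + 4)/7) = 2.
  m_6 = 7*2 - 4 = 10, d_6 = (107 - 10^2)/7 = 7/7 = 1, a_6 = floor((10 + 10)/1) = 20.
  m_7 = 1*20 - 10 = 10, d_7 = (107 - 10^2)/1 = 7/1 = 7: (m_7, d_7) = (m_1, d_1) = (10, 7), so from here the quotients repeat a_1, ..., a_6; the period length is 6.
Hence the expansion of sqrt(107) is a_0 = 10 followed by the repeating block 2, 1, 9, 1, 2, 20 (period 6).

[10; (2, 1, 9, 1, 2, 20)]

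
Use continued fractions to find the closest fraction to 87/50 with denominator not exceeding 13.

Expand x = 87/50 as a continued fraction with the Euclidean algorithm:
  87 = 1*50 + 37, so a_0 = 1.
  50 = 1*37 + 13, so a_1 = 1.
  37 = 2*13 + 11, so a_2 = 2.
  13 = 1*11 + 2, so a_3 = 1.
  11 = 5*2 + 1, so a_4 = 5.
  2 = 2*1 + 0, so a_5 = 2.
so x = [1; 1, 2, 1, 5, 2].
Convergents (p_i = a_i*p_{i-1} + p_{i-2}, q_i = a_i*q_{i-1} + q_{i-2} with p_{-2}=0, p_{-1}=1, q_{-2}=1, q_{-1}=0), until the denominator exceeds 13:
  i=0: a_0=1, p_0 = 1*1 + 0 = 1, q_0 = 1*0 + 1 = 1.
  i=1: a_1=1, p_1 = 1*1 + 1 = 2, q_1 = 1*1 + 0 = 1.
  i=2: a_2=2, p_2 = 2*2 + 1 = 5, q_2 = 2*1 + 1 = 3.
  i=3: a_3=1, p_3 = 1*5 + 2 = 7, q_3 = 1*3 + 1 = 4.
  i=4: a_4=5, p_4 = 5*7 + 5 = 40, q_4 = 5*4 + 3 = 23.
q_4 = 23 > 13, so the last convergent with denominator <= 13 is p_3/q_3 = 7/4.
The closest fraction with denominator <= 13 is either p_3/q_3 or the intermediate fraction (k*p_3 + p_2)/(k*q_3 + q_2) with the largest k >= 1 whose denominator stays <= 13; these approach x as k grows, and every other convergent or intermediate fraction in range is farther away.
Largest k: floor((13 - q_2)/q_3) = floor((13 - 3)/4) = 2.
That gives (2*7 + 5)/(2*4 + 3) = 19/11.
Compare the errors: |x - 7/4| = |87*4 - 7*50|/(50*4) = 2/200, and |x - 19/11| = |87*11 - 19*50|/(50*11) = 7/550.
Cross-multiplying, 2*550 = 1100 < 1400 = 7*200, so 2/200 is smaller: the convergent 7/4 is closer to x than 19/11.

7/4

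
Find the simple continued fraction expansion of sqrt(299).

Write x_i = (sqrt(299) + m_i)/d_i with (m_0, d_0) = (0, 1). a_0 = floor(sqrt(299)) = 17, since 17^2 = 289 <= 299 < 324 = 18^2.
Iterate m_{i+1} = d_i*a_i - m_i, d_{i+1} = (299 - m_{i+1}^2)/d_i, a_{i+1} = floor((a_0 + m_{i+1})/d_{i+1}):
  m_1 = 1*17 - 0 = 17, d_1 = (299 - 17^2)/1 = 10/1 = 10, a_1 = floor((17 + 17)/10) = 3.
  m_2 = 10*3 - 17 = 13, d_2 = (299 - 13^2)/10 = 130/10 = 13, a_2 = floor((17 + 13)/13) = 2.
  m_3 = 13*2 - 13 = 13, d_3 = (299 - 13^2)/13 = 130/13 = 10, a_3 = floor((17 + 13)/10) = 3.
  m_4 = 10*3 - 13 = 17, d_4 = (299 - 17^2)/10 = 10/10 = 1, a_4 = floor((17 + 17)/1) = 34.
  m_5 = 1*34 - 17 = 17, d_5 = (299 - 17^2)/1 = 10/1 = 10: (m_5, d_5) = (m_1, d_1) = (17, 10), so from here the quotients repeat a_1, ..., a_4; the period length is 4.
Hence the expansion of sqrt(299) is a_0 = 17 followed by the repeating block 3, 2, 3, 34 (period 4).

[17; (3, 2, 3, 34)]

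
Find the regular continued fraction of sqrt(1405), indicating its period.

[37; (2, 14, 2, 74)]

Write x_i = (sqrt(1405) + m_i)/d_i with (m_0, d_0) = (0, 1). a_0 = floor(sqrt(1405)) = 37, since 37^2 = 1369 <= 1405 < 1444 = 38^2.
Iterate m_{i+1} = d_i*a_i - m_i, d_{i+1} = (1405 - m_{i+1}^2)/d_i, a_{i+1} = floor((a_0 + m_{i+1})/d_{i+1}):
  m_1 = 1*37 - 0 = 37, d_1 = (1405 - 37^2)/1 = 36/1 = 36, a_1 = floor((37 + 37)/36) = 2.
  m_2 = 36*2 - 37 = 35, d_2 = (1405 - 35^2)/36 = 180/36 = 5, a_2 = floor((37 + 35)/5) = 14.
  m_3 = 5*14 - 35 = 35, d_3 = (1405 - 35^2)/5 = 180/5 = 36, a_3 = floor((37 + 35)/36) = 2.
  m_4 = 36*2 - 35 = 37, d_4 = (1405 - 37^2)/36 = 36/36 = 1, a_4 = floor((37 + 37)/1) = 74.
  m_5 = 1*74 - 37 = 37, d_5 = (1405 - 37^2)/1 = 36/1 = 36: (m_5, d_5) = (m_1, d_1) = (37, 36), so from here the quotients repeat a_1, ..., a_4; the period length is 4.
Hence the expansion of sqrt(1405) is a_0 = 37 followed by the repeating block 2, 14, 2, 74 (period 4).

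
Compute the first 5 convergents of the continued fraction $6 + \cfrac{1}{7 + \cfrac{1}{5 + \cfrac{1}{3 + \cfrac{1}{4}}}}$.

6/1, 43/7, 221/36, 706/115, 3045/496

Using the convergent recurrence p_i = a_i*p_{i-1} + p_{i-2}, q_i = a_i*q_{i-1} + q_{i-2} with p_{-2}=0, p_{-1}=1, q_{-2}=1, q_{-1}=0:
  i=0: a_0=6, p_0 = 6*1 + 0 = 6, q_0 = 6*0 + 1 = 1.
  i=1: a_1=7, p_1 = 7*6 + 1 = 43, q_1 = 7*1 + 0 = 7.
  i=2: a_2=5, p_2 = 5*43 + 6 = 221, q_2 = 5*7 + 1 = 36.
  i=3: a_3=3, p_3 = 3*221 + 43 = 706, q_3 = 3*36 + 7 = 115.
  i=4: a_4=4, p_4 = 4*706 + 221 = 3045, q_4 = 4*115 + 36 = 496.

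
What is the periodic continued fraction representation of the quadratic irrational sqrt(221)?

Write x_i = (sqrt(221) + m_i)/d_i with (m_0, d_0) = (0, 1). a_0 = floor(sqrt(221)) = 14, since 14^2 = 196 <= 221 < 225 = 15^2.
Iterate m_{i+1} = d_i*a_i - m_i, d_{i+1} = (221 - m_{i+1}^2)/d_i, a_{i+1} = floor((a_0 + m_{i+1})/d_{i+1}):
  m_1 = 1*14 - 0 = 14, d_1 = (221 - 14^2)/1 = 25/1 = 25, a_1 = floor((14 + 14)/25) = 1.
  m_2 = 25*1 - 14 = 11, d_2 = (221 - 11^2)/25 = 100/25 = 4, a_2 = floor((14 + 11)/4) = 6.
  m_3 = 4*6 - 11 = 13, d_3 = (221 - 13^2)/4 = 52/4 = 13, a_3 = floor((14 + 13)/13) = 2.
  m_4 = 13*2 - 13 = 13, d_4 = (221 - 13^2)/13 = 52/13 = 4, a_4 = floor((14 + 13)/4) = 6.
  m_5 = 4*6 - 13 = 11, d_5 = (221 - 11^2)/4 = 100/4 = 25, a_5 = floor((14 + 11)/25) = 1.
  m_6 = 25*1 - 11 = 14, d_6 = (221 - 14^2)/25 = 25/25 = 1, a_6 = floor((14 + 14)/1) = 28.
  m_7 = 1*28 - 14 = 14, d_7 = (221 - 14^2)/1 = 25/1 = 25: (m_7, d_7) = (m_1, d_1) = (14, 25), so from here the quotients repeat a_1, ..., a_6; the period length is 6.
Hence the expansion of sqrt(221) is a_0 = 14 followed by the repeating block 1, 6, 2, 6, 1, 28 (period 6).

[14; (1, 6, 2, 6, 1, 28)]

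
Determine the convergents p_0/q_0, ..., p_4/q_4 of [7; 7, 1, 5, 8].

7/1, 50/7, 57/8, 335/47, 2737/384

Using the convergent recurrence p_i = a_i*p_{i-1} + p_{i-2}, q_i = a_i*q_{i-1} + q_{i-2} with p_{-2}=0, p_{-1}=1, q_{-2}=1, q_{-1}=0:
  i=0: a_0=7, p_0 = 7*1 + 0 = 7, q_0 = 7*0 + 1 = 1.
  i=1: a_1=7, p_1 = 7*7 + 1 = 50, q_1 = 7*1 + 0 = 7.
  i=2: a_2=1, p_2 = 1*50 + 7 = 57, q_2 = 1*7 + 1 = 8.
  i=3: a_3=5, p_3 = 5*57 + 50 = 335, q_3 = 5*8 + 7 = 47.
  i=4: a_4=8, p_4 = 8*335 + 57 = 2737, q_4 = 8*47 + 8 = 384.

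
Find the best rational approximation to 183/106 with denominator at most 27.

19/11

Expand x = 183/106 as a continued fraction with the Euclidean algorithm:
  183 = 1*106 + 77, so a_0 = 1.
  106 = 1*77 + 29, so a_1 = 1.
  77 = 2*29 + 19, so a_2 = 2.
  29 = 1*19 + 10, so a_3 = 1.
  19 = 1*10 + 9, so a_4 = 1.
  10 = 1*9 + 1, so a_5 = 1.
  9 = 9*1 + 0, so a_6 = 9.
so x = [1; 1, 2, 1, 1, 1, 9].
Convergents (p_i = a_i*p_{i-1} + p_{i-2}, q_i = a_i*q_{i-1} + q_{i-2} with p_{-2}=0, p_{-1}=1, q_{-2}=1, q_{-1}=0), until the denominator exceeds 27:
  i=0: a_0=1, p_0 = 1*1 + 0 = 1, q_0 = 1*0 + 1 = 1.
  i=1: a_1=1, p_1 = 1*1 + 1 = 2, q_1 = 1*1 + 0 = 1.
  i=2: a_2=2, p_2 = 2*2 + 1 = 5, q_2 = 2*1 + 1 = 3.
  i=3: a_3=1, p_3 = 1*5 + 2 = 7, q_3 = 1*3 + 1 = 4.
  i=4: a_4=1, p_4 = 1*7 + 5 = 12, q_4 = 1*4 + 3 = 7.
  i=5: a_5=1, p_5 = 1*12 + 7 = 19, q_5 = 1*7 + 4 = 11.
  i=6: a_6=9, p_6 = 9*19 + 12 = 183, q_6 = 9*11 + 7 = 106.
q_6 = 106 > 27, so the last convergent with denominator <= 27 is p_5/q_5 = 19/11.
The closest fraction with denominator <= 27 is either p_5/q_5 or the intermediate fraction (k*p_5 + p_4)/(k*q_5 + q_4) with the largest k >= 1 whose denominator stays <= 27; these approach x as k grows, and every other convergent or intermediate fraction in range is farther away.
Largest k: floor((27 - q_4)/q_5) = floor((27 - 7)/11) = 1.
That gives (1*19 + 12)/(1*11 + 7) = 31/18.
Compare the errors: |x - 19/11| = |183*11 - 19*106|/(106*11) = 1/1166, and |x - 31/18| = |183*18 - 31*106|/(106*18) = 8/1908.
Cross-multiplying, 1*1908 = 1908 < 9328 = 8*1166, so 1/1166 is smaller: the convergent 19/11 is closer to x than 31/18.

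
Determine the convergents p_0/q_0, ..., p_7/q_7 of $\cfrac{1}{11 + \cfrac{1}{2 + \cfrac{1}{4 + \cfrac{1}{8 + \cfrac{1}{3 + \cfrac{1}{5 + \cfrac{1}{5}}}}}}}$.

Using the convergent recurrence p_i = a_i*p_{i-1} + p_{i-2}, q_i = a_i*q_{i-1} + q_{i-2} with p_{-2}=0, p_{-1}=1, q_{-2}=1, q_{-1}=0:
  i=0: a_0=0, p_0 = 0*1 + 0 = 0, q_0 = 0*0 + 1 = 1.
  i=1: a_1=11, p_1 = 11*0 + 1 = 1, q_1 = 11*1 + 0 = 11.
  i=2: a_2=2, p_2 = 2*1 + 0 = 2, q_2 = 2*11 + 1 = 23.
  i=3: a_3=4, p_3 = 4*2 + 1 = 9, q_3 = 4*23 + 11 = 103.
  i=4: a_4=8, p_4 = 8*9 + 2 = 74, q_4 = 8*103 + 23 = 847.
  i=5: a_5=3, p_5 = 3*74 + 9 = 231, q_5 = 3*847 + 103 = 2644.
  i=6: a_6=5, p_6 = 5*231 + 74 = 1229, q_6 = 5*2644 + 847 = 14067.
  i=7: a_7=5, p_7 = 5*1229 + 231 = 6376, q_7 = 5*14067 + 2644 = 72979.

0/1, 1/11, 2/23, 9/103, 74/847, 231/2644, 1229/14067, 6376/72979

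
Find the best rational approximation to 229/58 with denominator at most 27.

75/19

Expand x = 229/58 as a continued fraction with the Euclidean algorithm:
  229 = 3*58 + 55, so a_0 = 3.
  58 = 1*55 + 3, so a_1 = 1.
  55 = 18*3 + 1, so a_2 = 18.
  3 = 3*1 + 0, so a_3 = 3.
so x = [3; 1, 18, 3].
Convergents (p_i = a_i*p_{i-1} + p_{i-2}, q_i = a_i*q_{i-1} + q_{i-2} with p_{-2}=0, p_{-1}=1, q_{-2}=1, q_{-1}=0), until the denominator exceeds 27:
  i=0: a_0=3, p_0 = 3*1 + 0 = 3, q_0 = 3*0 + 1 = 1.
  i=1: a_1=1, p_1 = 1*3 + 1 = 4, q_1 = 1*1 + 0 = 1.
  i=2: a_2=18, p_2 = 18*4 + 3 = 75, q_2 = 18*1 + 1 = 19.
  i=3: a_3=3, p_3 = 3*75 + 4 = 229, q_3 = 3*19 + 1 = 58.
q_3 = 58 > 27, so the last convergent with denominator <= 27 is p_2/q_2 = 75/19.
The closest fraction with denominator <= 27 is either p_2/q_2 or the intermediate fraction (k*p_2 + p_1)/(k*q_2 + q_1) with the largest k >= 1 whose denominator stays <= 27; these approach x as k grows, and every other convergent or intermediate fraction in range is farther away.
Largest k: floor((27 - q_1)/q_2) = floor((27 - 1)/19) = 1.
That gives (1*75 + 4)/(1*19 + 1) = 79/20.
Compare the errors: |x - 75/19| = |229*19 - 75*58|/(58*19) = 1/1102, and |x - 79/20| = |229*20 - 79*58|/(58*20) = 2/1160.
Cross-multiplying, 1*1160 = 1160 < 2204 = 2*1102, so 1/1102 is smaller: the convergent 75/19 is closer to x than 79/20.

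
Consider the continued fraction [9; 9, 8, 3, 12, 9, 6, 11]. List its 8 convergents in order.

9/1, 82/9, 665/73, 2077/228, 25589/2809, 232378/25509, 1419857/155863, 15850805/1740002

Using the convergent recurrence p_i = a_i*p_{i-1} + p_{i-2}, q_i = a_i*q_{i-1} + q_{i-2} with p_{-2}=0, p_{-1}=1, q_{-2}=1, q_{-1}=0:
  i=0: a_0=9, p_0 = 9*1 + 0 = 9, q_0 = 9*0 + 1 = 1.
  i=1: a_1=9, p_1 = 9*9 + 1 = 82, q_1 = 9*1 + 0 = 9.
  i=2: a_2=8, p_2 = 8*82 + 9 = 665, q_2 = 8*9 + 1 = 73.
  i=3: a_3=3, p_3 = 3*665 + 82 = 2077, q_3 = 3*73 + 9 = 228.
  i=4: a_4=12, p_4 = 12*2077 + 665 = 25589, q_4 = 12*228 + 73 = 2809.
  i=5: a_5=9, p_5 = 9*25589 + 2077 = 232378, q_5 = 9*2809 + 228 = 25509.
  i=6: a_6=6, p_6 = 6*232378 + 25589 = 1419857, q_6 = 6*25509 + 2809 = 155863.
  i=7: a_7=11, p_7 = 11*1419857 + 232378 = 15850805, q_7 = 11*155863 + 25509 = 1740002.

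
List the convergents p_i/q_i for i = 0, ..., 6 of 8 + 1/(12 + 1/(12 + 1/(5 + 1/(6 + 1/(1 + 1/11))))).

8/1, 97/12, 1172/145, 5957/737, 36914/4567, 42871/5304, 508495/62911

Using the convergent recurrence p_i = a_i*p_{i-1} + p_{i-2}, q_i = a_i*q_{i-1} + q_{i-2} with p_{-2}=0, p_{-1}=1, q_{-2}=1, q_{-1}=0:
  i=0: a_0=8, p_0 = 8*1 + 0 = 8, q_0 = 8*0 + 1 = 1.
  i=1: a_1=12, p_1 = 12*8 + 1 = 97, q_1 = 12*1 + 0 = 12.
  i=2: a_2=12, p_2 = 12*97 + 8 = 1172, q_2 = 12*12 + 1 = 145.
  i=3: a_3=5, p_3 = 5*1172 + 97 = 5957, q_3 = 5*145 + 12 = 737.
  i=4: a_4=6, p_4 = 6*5957 + 1172 = 36914, q_4 = 6*737 + 145 = 4567.
  i=5: a_5=1, p_5 = 1*36914 + 5957 = 42871, q_5 = 1*4567 + 737 = 5304.
  i=6: a_6=11, p_6 = 11*42871 + 36914 = 508495, q_6 = 11*5304 + 4567 = 62911.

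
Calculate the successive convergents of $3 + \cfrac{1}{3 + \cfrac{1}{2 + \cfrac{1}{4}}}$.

3/1, 10/3, 23/7, 102/31

Using the convergent recurrence p_i = a_i*p_{i-1} + p_{i-2}, q_i = a_i*q_{i-1} + q_{i-2} with p_{-2}=0, p_{-1}=1, q_{-2}=1, q_{-1}=0:
  i=0: a_0=3, p_0 = 3*1 + 0 = 3, q_0 = 3*0 + 1 = 1.
  i=1: a_1=3, p_1 = 3*3 + 1 = 10, q_1 = 3*1 + 0 = 3.
  i=2: a_2=2, p_2 = 2*10 + 3 = 23, q_2 = 2*3 + 1 = 7.
  i=3: a_3=4, p_3 = 4*23 + 10 = 102, q_3 = 4*7 + 3 = 31.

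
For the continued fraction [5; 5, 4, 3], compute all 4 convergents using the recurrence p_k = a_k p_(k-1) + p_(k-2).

Using the convergent recurrence p_i = a_i*p_{i-1} + p_{i-2}, q_i = a_i*q_{i-1} + q_{i-2} with p_{-2}=0, p_{-1}=1, q_{-2}=1, q_{-1}=0:
  i=0: a_0=5, p_0 = 5*1 + 0 = 5, q_0 = 5*0 + 1 = 1.
  i=1: a_1=5, p_1 = 5*5 + 1 = 26, q_1 = 5*1 + 0 = 5.
  i=2: a_2=4, p_2 = 4*26 + 5 = 109, q_2 = 4*5 + 1 = 21.
  i=3: a_3=3, p_3 = 3*109 + 26 = 353, q_3 = 3*21 + 5 = 68.

5/1, 26/5, 109/21, 353/68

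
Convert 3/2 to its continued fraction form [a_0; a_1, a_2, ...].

[1; 2]

Run the Euclidean algorithm on 3 and 2; the successive quotients are the partial quotients a_0, a_1, ... (each step inverts the fractional part left over by the previous one):
  3 = 1*2 + 1, so a_0 = 1.
  2 = 2*1 + 0, so a_1 = 2.
The remainder reaches 0 after 2 divisions, so the expansion has 2 partial quotients, read off in order.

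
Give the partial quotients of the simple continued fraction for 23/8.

[2; 1, 7]

Run the Euclidean algorithm on 23 and 8; the successive quotients are the partial quotients a_0, a_1, ... (each step inverts the fractional part left over by the previous one):
  23 = 2*8 + 7, so a_0 = 2.
  8 = 1*7 + 1, so a_1 = 1.
  7 = 7*1 + 0, so a_2 = 7.
The remainder reaches 0 after 3 divisions, so the expansion has 3 partial quotients, read off in order.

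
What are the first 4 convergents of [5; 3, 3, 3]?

5/1, 16/3, 53/10, 175/33

Using the convergent recurrence p_i = a_i*p_{i-1} + p_{i-2}, q_i = a_i*q_{i-1} + q_{i-2} with p_{-2}=0, p_{-1}=1, q_{-2}=1, q_{-1}=0:
  i=0: a_0=5, p_0 = 5*1 + 0 = 5, q_0 = 5*0 + 1 = 1.
  i=1: a_1=3, p_1 = 3*5 + 1 = 16, q_1 = 3*1 + 0 = 3.
  i=2: a_2=3, p_2 = 3*16 + 5 = 53, q_2 = 3*3 + 1 = 10.
  i=3: a_3=3, p_3 = 3*53 + 16 = 175, q_3 = 3*10 + 3 = 33.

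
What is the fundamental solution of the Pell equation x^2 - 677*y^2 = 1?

(x, y) = (1353, 52)

First expand sqrt(677) as a continued fraction. With x_i = (sqrt(677) + m_i)/d_i and (m_0, d_0) = (0, 1): a_0 = floor(sqrt(677)) = 26, since 26^2 = 676 <= 677 < 729 = 27^2.
Iterate m_{i+1} = d_i*a_i - m_i, d_{i+1} = (677 - m_{i+1}^2)/d_i, a_{i+1} = floor((a_0 + m_{i+1})/d_{i+1}):
  m_1 = 1*26 - 0 = 26, d_1 = (677 - 26^2)/1 = 1/1 = 1, a_1 = floor((26 + 26)/1) = 52.
  m_2 = 1*52 - 26 = 26, d_2 = (677 - 26^2)/1 = 1/1 = 1: (m_2, d_2) = (m_1, d_1) = (26, 1), so from here the quotient a_1 repeats; the period length is 1.
So sqrt(677) = [26; (52)] with period length k = 1.
k is odd, so (p_{k-1}, q_{k-1}) only solves x^2 - 677y^2 = -1 and the fundamental solution of x^2 - 677y^2 = 1 is (p_{2k-1}, q_{2k-1}) = (p_1, q_1); compute convergents through index 1, running through the period twice.
Convergents (p_i = a_i*p_{i-1} + p_{i-2}, q_i = a_i*q_{i-1} + q_{i-2} with p_{-2}=0, p_{-1}=1, q_{-2}=1, q_{-1}=0):
  i=0: a_0=26, p_0 = 26*1 + 0 = 26, q_0 = 26*0 + 1 = 1.
  i=1: a_1=52, p_1 = 52*26 + 1 = 1353, q_1 = 52*1 + 0 = 52.
Indeed p_0^2 - 677*q_0^2 = 676 - 677 = -1, not +1.
Check: 1353^2 - 677*52^2 = 1830609 - 1830608 = 1, so (x, y) = (1353, 52) solves the equation, and by the theorem it is the least positive solution.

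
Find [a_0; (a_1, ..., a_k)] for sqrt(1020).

[31; (1, 14, 1, 62)]

Write x_i = (sqrt(1020) + m_i)/d_i with (m_0, d_0) = (0, 1). a_0 = floor(sqrt(1020)) = 31, since 31^2 = 961 <= 1020 < 1024 = 32^2.
Iterate m_{i+1} = d_i*a_i - m_i, d_{i+1} = (1020 - m_{i+1}^2)/d_i, a_{i+1} = floor((a_0 + m_{i+1})/d_{i+1}):
  m_1 = 1*31 - 0 = 31, d_1 = (1020 - 31^2)/1 = 59/1 = 59, a_1 = floor((31 + 31)/59) = 1.
  m_2 = 59*1 - 31 = 28, d_2 = (1020 - 28^2)/59 = 236/59 = 4, a_2 = floor((31 + 28)/4) = 14.
  m_3 = 4*14 - 28 = 28, d_3 = (1020 - 28^2)/4 = 236/4 = 59, a_3 = floor((31 + 28)/59) = 1.
  m_4 = 59*1 - 28 = 31, d_4 = (1020 - 31^2)/59 = 59/59 = 1, a_4 = floor((31 + 31)/1) = 62.
  m_5 = 1*62 - 31 = 31, d_5 = (1020 - 31^2)/1 = 59/1 = 59: (m_5, d_5) = (m_1, d_1) = (31, 59), so from here the quotients repeat a_1, ..., a_4; the period length is 4.
Hence the expansion of sqrt(1020) is a_0 = 31 followed by the repeating block 1, 14, 1, 62 (period 4).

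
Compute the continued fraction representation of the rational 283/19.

Run the Euclidean algorithm on 283 and 19; the successive quotients are the partial quotients a_0, a_1, ... (each step inverts the fractional part left over by the previous one):
  283 = 14*19 + 17, so a_0 = 14.
  19 = 1*17 + 2, so a_1 = 1.
  17 = 8*2 + 1, so a_2 = 8.
  2 = 2*1 + 0, so a_3 = 2.
The remainder reaches 0 after 4 divisions, so the expansion has 4 partial quotients, read off in order.

[14; 1, 8, 2]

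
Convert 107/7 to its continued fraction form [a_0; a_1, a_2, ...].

Run the Euclidean algorithm on 107 and 7; the successive quotients are the partial quotients a_0, a_1, ... (each step inverts the fractional part left over by the previous one):
  107 = 15*7 + 2, so a_0 = 15.
  7 = 3*2 + 1, so a_1 = 3.
  2 = 2*1 + 0, so a_2 = 2.
The remainder reaches 0 after 3 divisions, so the expansion has 3 partial quotients, read off in order.

[15; 3, 2]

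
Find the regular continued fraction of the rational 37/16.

Run the Euclidean algorithm on 37 and 16; the successive quotients are the partial quotients a_0, a_1, ... (each step inverts the fractional part left over by the previous one):
  37 = 2*16 + 5, so a_0 = 2.
  16 = 3*5 + 1, so a_1 = 3.
  5 = 5*1 + 0, so a_2 = 5.
The remainder reaches 0 after 3 divisions, so the expansion has 3 partial quotients, read off in order.

[2; 3, 5]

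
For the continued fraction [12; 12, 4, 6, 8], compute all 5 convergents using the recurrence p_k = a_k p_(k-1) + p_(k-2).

12/1, 145/12, 592/49, 3697/306, 30168/2497

Using the convergent recurrence p_i = a_i*p_{i-1} + p_{i-2}, q_i = a_i*q_{i-1} + q_{i-2} with p_{-2}=0, p_{-1}=1, q_{-2}=1, q_{-1}=0:
  i=0: a_0=12, p_0 = 12*1 + 0 = 12, q_0 = 12*0 + 1 = 1.
  i=1: a_1=12, p_1 = 12*12 + 1 = 145, q_1 = 12*1 + 0 = 12.
  i=2: a_2=4, p_2 = 4*145 + 12 = 592, q_2 = 4*12 + 1 = 49.
  i=3: a_3=6, p_3 = 6*592 + 145 = 3697, q_3 = 6*49 + 12 = 306.
  i=4: a_4=8, p_4 = 8*3697 + 592 = 30168, q_4 = 8*306 + 49 = 2497.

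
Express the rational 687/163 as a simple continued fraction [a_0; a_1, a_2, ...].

Run the Euclidean algorithm on 687 and 163; the successive quotients are the partial quotients a_0, a_1, ... (each step inverts the fractional part left over by the previous one):
  687 = 4*163 + 35, so a_0 = 4.
  163 = 4*35 + 23, so a_1 = 4.
  35 = 1*23 + 12, so a_2 = 1.
  23 = 1*12 + 11, so a_3 = 1.
  12 = 1*11 + 1, so a_4 = 1.
  11 = 11*1 + 0, so a_5 = 11.
The remainder reaches 0 after 6 divisions, so the expansion has 6 partial quotients, read off in order.

[4; 4, 1, 1, 1, 11]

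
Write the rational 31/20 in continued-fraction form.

[1; 1, 1, 4, 2]

Run the Euclidean algorithm on 31 and 20; the successive quotients are the partial quotients a_0, a_1, ... (each step inverts the fractional part left over by the previous one):
  31 = 1*20 + 11, so a_0 = 1.
  20 = 1*11 + 9, so a_1 = 1.
  11 = 1*9 + 2, so a_2 = 1.
  9 = 4*2 + 1, so a_3 = 4.
  2 = 2*1 + 0, so a_4 = 2.
The remainder reaches 0 after 5 divisions, so the expansion has 5 partial quotients, read off in order.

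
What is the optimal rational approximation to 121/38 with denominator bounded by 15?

35/11

Expand x = 121/38 as a continued fraction with the Euclidean algorithm:
  121 = 3*38 + 7, so a_0 = 3.
  38 = 5*7 + 3, so a_1 = 5.
  7 = 2*3 + 1, so a_2 = 2.
  3 = 3*1 + 0, so a_3 = 3.
so x = [3; 5, 2, 3].
Convergents (p_i = a_i*p_{i-1} + p_{i-2}, q_i = a_i*q_{i-1} + q_{i-2} with p_{-2}=0, p_{-1}=1, q_{-2}=1, q_{-1}=0), until the denominator exceeds 15:
  i=0: a_0=3, p_0 = 3*1 + 0 = 3, q_0 = 3*0 + 1 = 1.
  i=1: a_1=5, p_1 = 5*3 + 1 = 16, q_1 = 5*1 + 0 = 5.
  i=2: a_2=2, p_2 = 2*16 + 3 = 35, q_2 = 2*5 + 1 = 11.
  i=3: a_3=3, p_3 = 3*35 + 16 = 121, q_3 = 3*11 + 5 = 38.
q_3 = 38 > 15, so the last convergent with denominator <= 15 is p_2/q_2 = 35/11.
The closest fraction with denominator <= 15 is either p_2/q_2 or the intermediate fraction (k*p_2 + p_1)/(k*q_2 + q_1) with the largest k >= 1 whose denominator stays <= 15; these approach x as k grows, and every other convergent or intermediate fraction in range is farther away.
Largest k: floor((15 - q_1)/q_2) = floor((15 - 5)/11) = 0.
Since k = 0, no intermediate fraction beyond p_2/q_2 has denominator <= 15, so the convergent 35/11 is the closest (its error is |121*11 - 35*38|/(38*11) = 1/418).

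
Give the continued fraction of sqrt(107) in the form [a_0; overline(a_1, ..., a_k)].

[10; overline(2, 1, 9, 1, 2, 20)]

Write x_i = (sqrt(107) + m_i)/d_i with (m_0, d_0) = (0, 1). a_0 = floor(sqrt(107)) = 10, since 10^2 = 100 <= 107 < 121 = 11^2.
Iterate m_{i+1} = d_i*a_i - m_i, d_{i+1} = (107 - m_{i+1}^2)/d_i, a_{i+1} = floor((a_0 + m_{i+1})/d_{i+1}):
  m_1 = 1*10 - 0 = 10, d_1 = (107 - 10^2)/1 = 7/1 = 7, a_1 = floor((10 + 10)/7) = 2.
  m_2 = 7*2 - 10 = 4, d_2 = (107 - 4^2)/7 = 91/7 = 13, a_2 = floor((10 + 4)/13) = 1.
  m_3 = 13*1 - 4 = 9, d_3 = (107 - 9^2)/13 = 26/13 = 2, a_3 = floor((10 + 9)/2) = 9.
  m_4 = 2*9 - 9 = 9, d_4 = (107 - 9^2)/2 = 26/2 = 13, a_4 = floor((10 + 9)/13) = 1.
  m_5 = 13*1 - 9 = 4, d_5 = (107 - 4^2)/13 = 91/13 = 7, a_5 = floor((10 + 4)/7) = 2.
  m_6 = 7*2 - 4 = 10, d_6 = (107 - 10^2)/7 = 7/7 = 1, a_6 = floor((10 + 10)/1) = 20.
  m_7 = 1*20 - 10 = 10, d_7 = (107 - 10^2)/1 = 7/1 = 7: (m_7, d_7) = (m_1, d_1) = (10, 7), so from here the quotients repeat a_1, ..., a_6; the period length is 6.
Hence the expansion of sqrt(107) is a_0 = 10 followed by the repeating block 2, 1, 9, 1, 2, 20 (period 6).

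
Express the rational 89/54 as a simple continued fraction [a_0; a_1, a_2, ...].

Run the Euclidean algorithm on 89 and 54; the successive quotients are the partial quotients a_0, a_1, ... (each step inverts the fractional part left over by the previous one):
  89 = 1*54 + 35, so a_0 = 1.
  54 = 1*35 + 19, so a_1 = 1.
  35 = 1*19 + 16, so a_2 = 1.
  19 = 1*16 + 3, so a_3 = 1.
  16 = 5*3 + 1, so a_4 = 5.
  3 = 3*1 + 0, so a_5 = 3.
The remainder reaches 0 after 6 divisions, so the expansion has 6 partial quotients, read off in order.

[1; 1, 1, 1, 5, 3]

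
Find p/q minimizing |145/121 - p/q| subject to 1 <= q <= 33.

Expand x = 145/121 as a continued fraction with the Euclidean algorithm:
  145 = 1*121 + 24, so a_0 = 1.
  121 = 5*24 + 1, so a_1 = 5.
  24 = 24*1 + 0, so a_2 = 24.
so x = [1; 5, 24].
Convergents (p_i = a_i*p_{i-1} + p_{i-2}, q_i = a_i*q_{i-1} + q_{i-2} with p_{-2}=0, p_{-1}=1, q_{-2}=1, q_{-1}=0), until the denominator exceeds 33:
  i=0: a_0=1, p_0 = 1*1 + 0 = 1, q_0 = 1*0 + 1 = 1.
  i=1: a_1=5, p_1 = 5*1 + 1 = 6, q_1 = 5*1 + 0 = 5.
  i=2: a_2=24, p_2 = 24*6 + 1 = 145, q_2 = 24*5 + 1 = 121.
q_2 = 121 > 33, so the last convergent with denominator <= 33 is p_1/q_1 = 6/5.
The closest fraction with denominator <= 33 is either p_1/q_1 or the intermediate fraction (k*p_1 + p_0)/(k*q_1 + q_0) with the largest k >= 1 whose denominator stays <= 33; these approach x as k grows, and every other convergent or intermediate fraction in range is farther away.
Largest k: floor((33 - q_0)/q_1) = floor((33 - 1)/5) = 6.
That gives (6*6 + 1)/(6*5 + 1) = 37/31.
Compare the errors: |x - 6/5| = |145*5 - 6*121|/(121*5) = 1/605, and |x - 37/31| = |145*31 - 37*121|/(121*31) = 18/3751.
Cross-multiplying, 1*3751 = 3751 < 10890 = 18*605, so 1/605 is smaller: the convergent 6/5 is closer to x than 37/31.

6/5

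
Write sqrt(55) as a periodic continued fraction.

Write x_i = (sqrt(55) + m_i)/d_i with (m_0, d_0) = (0, 1). a_0 = floor(sqrt(55)) = 7, since 7^2 = 49 <= 55 < 64 = 8^2.
Iterate m_{i+1} = d_i*a_i - m_i, d_{i+1} = (55 - m_{i+1}^2)/d_i, a_{i+1} = floor((a_0 + m_{i+1})/d_{i+1}):
  m_1 = 1*7 - 0 = 7, d_1 = (55 - 7^2)/1 = 6/1 = 6, a_1 = floor((7 + 7)/6) = 2.
  m_2 = 6*2 - 7 = 5, d_2 = (55 - 5^2)/6 = 30/6 = 5, a_2 = floor((7 + 5)/5) = 2.
  m_3 = 5*2 - 5 = 5, d_3 = (55 - 5^2)/5 = 30/5 = 6, a_3 = floor((7 + 5)/6) = 2.
  m_4 = 6*2 - 5 = 7, d_4 = (55 - 7^2)/6 = 6/6 = 1, a_4 = floor((7 + 7)/1) = 14.
  m_5 = 1*14 - 7 = 7, d_5 = (55 - 7^2)/1 = 6/1 = 6: (m_5, d_5) = (m_1, d_1) = (7, 6), so from here the quotients repeat a_1, ..., a_4; the period length is 4.
Hence the expansion of sqrt(55) is a_0 = 7 followed by the repeating block 2, 2, 2, 14 (period 4).

[7; (2, 2, 2, 14)]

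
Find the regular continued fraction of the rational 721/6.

Run the Euclidean algorithm on 721 and 6; the successive quotients are the partial quotients a_0, a_1, ... (each step inverts the fractional part left over by the previous one):
  721 = 120*6 + 1, so a_0 = 120.
  6 = 6*1 + 0, so a_1 = 6.
The remainder reaches 0 after 2 divisions, so the expansion has 2 partial quotients, read off in order.

[120; 6]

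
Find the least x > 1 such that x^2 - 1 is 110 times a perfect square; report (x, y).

First expand sqrt(110) as a continued fraction. With x_i = (sqrt(110) + m_i)/d_i and (m_0, d_0) = (0, 1): a_0 = floor(sqrt(110)) = 10, since 10^2 = 100 <= 110 < 121 = 11^2.
Iterate m_{i+1} = d_i*a_i - m_i, d_{i+1} = (110 - m_{i+1}^2)/d_i, a_{i+1} = floor((a_0 + m_{i+1})/d_{i+1}):
  m_1 = 1*10 - 0 = 10, d_1 = (110 - 10^2)/1 = 10/1 = 10, a_1 = floor((10 + 10)/10) = 2.
  m_2 = 10*2 - 10 = 10, d_2 = (110 - 10^2)/10 = 10/10 = 1, a_2 = floor((10 + 10)/1) = 20.
  m_3 = 1*20 - 10 = 10, d_3 = (110 - 10^2)/1 = 10/1 = 10: (m_3, d_3) = (m_1, d_1) = (10, 10), so from here the quotients repeat a_1, a_2; the period length is 2.
So sqrt(110) = [10; (2, 20)] with period length k = 2.
k is even, so the fundamental solution of x^2 - 110y^2 = 1 is (p_{k-1}, q_{k-1}) = (p_1, q_1); compute convergents through index 1.
Convergents (p_i = a_i*p_{i-1} + p_{i-2}, q_i = a_i*q_{i-1} + q_{i-2} with p_{-2}=0, p_{-1}=1, q_{-2}=1, q_{-1}=0):
  i=0: a_0=10, p_0 = 10*1 + 0 = 10, q_0 = 10*0 + 1 = 1.
  i=1: a_1=2, p_1 = 2*10 + 1 = 21, q_1 = 2*1 + 0 = 2.
Check: 21^2 - 110*2^2 = 441 - 440 = 1, so (x, y) = (21, 2) solves the equation, and by the theorem it is the least positive solution.

(x, y) = (21, 2)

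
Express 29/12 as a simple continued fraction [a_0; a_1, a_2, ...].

Run the Euclidean algorithm on 29 and 12; the successive quotients are the partial quotients a_0, a_1, ... (each step inverts the fractional part left over by the previous one):
  29 = 2*12 + 5, so a_0 = 2.
  12 = 2*5 + 2, so a_1 = 2.
  5 = 2*2 + 1, so a_2 = 2.
  2 = 2*1 + 0, so a_3 = 2.
The remainder reaches 0 after 4 divisions, so the expansion has 4 partial quotients, read off in order.

[2; 2, 2, 2]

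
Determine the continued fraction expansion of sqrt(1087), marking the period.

Write x_i = (sqrt(1087) + m_i)/d_i with (m_0, d_0) = (0, 1). a_0 = floor(sqrt(1087)) = 32, since 32^2 = 1024 <= 1087 < 1089 = 33^2.
Iterate m_{i+1} = d_i*a_i - m_i, d_{i+1} = (1087 - m_{i+1}^2)/d_i, a_{i+1} = floor((a_0 + m_{i+1})/d_{i+1}):
  m_1 = 1*32 - 0 = 32, d_1 = (1087 - 32^2)/1 = 63/1 = 63, a_1 = floor((32 + 32)/63) = 1.
  m_2 = 63*1 - 32 = 31, d_2 = (1087 - 31^2)/63 = 126/63 = 2, a_2 = floor((32 + 31)/2) = 31.
  m_3 = 2*31 - 31 = 31, d_3 = (1087 - 31^2)/2 = 126/2 = 63, a_3 = floor((32 + 31)/63) = 1.
  m_4 = 63*1 - 31 = 32, d_4 = (1087 - 32^2)/63 = 63/63 = 1, a_4 = floor((32 + 32)/1) = 64.
  m_5 = 1*64 - 32 = 32, d_5 = (1087 - 32^2)/1 = 63/1 = 63: (m_5, d_5) = (m_1, d_1) = (32, 63), so from here the quotients repeat a_1, ..., a_4; the period length is 4.
Hence the expansion of sqrt(1087) is a_0 = 32 followed by the repeating block 1, 31, 1, 64 (period 4).

[32; (1, 31, 1, 64)]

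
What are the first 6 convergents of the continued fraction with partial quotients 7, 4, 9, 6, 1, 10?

7/1, 29/4, 268/37, 1637/226, 1905/263, 20687/2856

Using the convergent recurrence p_i = a_i*p_{i-1} + p_{i-2}, q_i = a_i*q_{i-1} + q_{i-2} with p_{-2}=0, p_{-1}=1, q_{-2}=1, q_{-1}=0:
  i=0: a_0=7, p_0 = 7*1 + 0 = 7, q_0 = 7*0 + 1 = 1.
  i=1: a_1=4, p_1 = 4*7 + 1 = 29, q_1 = 4*1 + 0 = 4.
  i=2: a_2=9, p_2 = 9*29 + 7 = 268, q_2 = 9*4 + 1 = 37.
  i=3: a_3=6, p_3 = 6*268 + 29 = 1637, q_3 = 6*37 + 4 = 226.
  i=4: a_4=1, p_4 = 1*1637 + 268 = 1905, q_4 = 1*226 + 37 = 263.
  i=5: a_5=10, p_5 = 10*1905 + 1637 = 20687, q_5 = 10*263 + 226 = 2856.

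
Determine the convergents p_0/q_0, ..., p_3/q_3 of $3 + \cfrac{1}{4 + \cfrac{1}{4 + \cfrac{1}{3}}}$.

Using the convergent recurrence p_i = a_i*p_{i-1} + p_{i-2}, q_i = a_i*q_{i-1} + q_{i-2} with p_{-2}=0, p_{-1}=1, q_{-2}=1, q_{-1}=0:
  i=0: a_0=3, p_0 = 3*1 + 0 = 3, q_0 = 3*0 + 1 = 1.
  i=1: a_1=4, p_1 = 4*3 + 1 = 13, q_1 = 4*1 + 0 = 4.
  i=2: a_2=4, p_2 = 4*13 + 3 = 55, q_2 = 4*4 + 1 = 17.
  i=3: a_3=3, p_3 = 3*55 + 13 = 178, q_3 = 3*17 + 4 = 55.

3/1, 13/4, 55/17, 178/55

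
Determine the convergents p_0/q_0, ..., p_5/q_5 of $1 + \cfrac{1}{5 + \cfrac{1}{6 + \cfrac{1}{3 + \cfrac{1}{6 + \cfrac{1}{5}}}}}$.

1/1, 6/5, 37/31, 117/98, 739/619, 3812/3193

Using the convergent recurrence p_i = a_i*p_{i-1} + p_{i-2}, q_i = a_i*q_{i-1} + q_{i-2} with p_{-2}=0, p_{-1}=1, q_{-2}=1, q_{-1}=0:
  i=0: a_0=1, p_0 = 1*1 + 0 = 1, q_0 = 1*0 + 1 = 1.
  i=1: a_1=5, p_1 = 5*1 + 1 = 6, q_1 = 5*1 + 0 = 5.
  i=2: a_2=6, p_2 = 6*6 + 1 = 37, q_2 = 6*5 + 1 = 31.
  i=3: a_3=3, p_3 = 3*37 + 6 = 117, q_3 = 3*31 + 5 = 98.
  i=4: a_4=6, p_4 = 6*117 + 37 = 739, q_4 = 6*98 + 31 = 619.
  i=5: a_5=5, p_5 = 5*739 + 117 = 3812, q_5 = 5*619 + 98 = 3193.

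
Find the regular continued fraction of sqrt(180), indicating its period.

Write x_i = (sqrt(180) + m_i)/d_i with (m_0, d_0) = (0, 1). a_0 = floor(sqrt(180)) = 13, since 13^2 = 169 <= 180 < 196 = 14^2.
Iterate m_{i+1} = d_i*a_i - m_i, d_{i+1} = (180 - m_{i+1}^2)/d_i, a_{i+1} = floor((a_0 + m_{i+1})/d_{i+1}):
  m_1 = 1*13 - 0 = 13, d_1 = (180 - 13^2)/1 = 11/1 = 11, a_1 = floor((13 + 13)/11) = 2.
  m_2 = 11*2 - 13 = 9, d_2 = (180 - 9^2)/11 = 99/11 = 9, a_2 = floor((13 + 9)/9) = 2.
  m_3 = 9*2 - 9 = 9, d_3 = (180 - 9^2)/9 = 99/9 = 11, a_3 = floor((13 + 9)/11) = 2.
  m_4 = 11*2 - 9 = 13, d_4 = (180 - 13^2)/11 = 11/11 = 1, a_4 = floor((13 + 13)/1) = 26.
  m_5 = 1*26 - 13 = 13, d_5 = (180 - 13^2)/1 = 11/1 = 11: (m_5, d_5) = (m_1, d_1) = (13, 11), so from here the quotients repeat a_1, ..., a_4; the period length is 4.
Hence the expansion of sqrt(180) is a_0 = 13 followed by the repeating block 2, 2, 2, 26 (period 4).

[13; (2, 2, 2, 26)]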